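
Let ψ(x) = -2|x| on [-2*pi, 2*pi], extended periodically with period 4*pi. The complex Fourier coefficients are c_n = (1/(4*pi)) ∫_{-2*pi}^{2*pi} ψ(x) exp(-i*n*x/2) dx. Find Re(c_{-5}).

8/(25*pi)

Since ψ is real-valued, Re(c_{-5}) = (1/(4*pi)) ∫_{-2*pi}^{2*pi} ψ(x) cos(-5*x/2) dx = a_{5}/2.
ψ is even and cos(-5*x/2) is even, so the integrand is even: ∫_{-2*pi}^{2*pi} ψ(x) cos(-5*x/2) dx = 2∫_0^{2*pi} ψ(x) cos(-5*x/2) dx.
Integrating by parts (boundary term plus one more integral), an antiderivative of (-2*x) cos(-5*x/2) is -4*x*sin(5*x/2)/5 - 8*cos(5*x/2)/25; evaluating from 0 to 2*pi: ∫_{0}^{2*pi} (-2*x) cos(-5*x/2) dx = (8/25) - (-8/25) = 16/25.
So ∫_{-2*pi}^{2*pi} ψ(x) cos(-5*x/2) dx = 32/25.
Hence Re(c_{-5}) = (1/(4*pi))·(32/25) = 8/(25*pi).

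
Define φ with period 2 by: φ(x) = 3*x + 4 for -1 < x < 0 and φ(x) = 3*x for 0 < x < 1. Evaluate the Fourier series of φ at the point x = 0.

2

At x = 0 the one-sided limits are φ(0^-) = 4 and φ(0^+) = 0.
By Dirichlet's theorem the series converges to their average, [(4) + (0)]/2 = 2.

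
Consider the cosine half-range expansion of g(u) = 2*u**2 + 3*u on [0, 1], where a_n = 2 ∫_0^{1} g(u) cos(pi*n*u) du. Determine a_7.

a_7 = 2 ∫_0^{1} (2*u**2 + 3*u) cos(7*pi*u) du.
Integrating by parts twice (tabular method), an antiderivative of (2*u**2 + 3*u) cos(7*pi*u) is 2*u**2*sin(7*pi*u)/(7*pi) + 3*u*sin(7*pi*u)/(7*pi) + 4*u*cos(7*pi*u)/(49*pi**2) - 4*sin(7*pi*u)/(343*pi**3) + 3*cos(7*pi*u)/(49*pi**2); evaluating from 0 to 1: ∫_{0}^{1} (2*u**2 + 3*u) cos(7*pi*u) du = (-1/(7*pi**2)) - (3/(49*pi**2)) = -10/(49*pi**2).
Hence a_7 = 2·(-10/(49*pi**2)) = -20/(49*pi**2).

-20/(49*pi**2)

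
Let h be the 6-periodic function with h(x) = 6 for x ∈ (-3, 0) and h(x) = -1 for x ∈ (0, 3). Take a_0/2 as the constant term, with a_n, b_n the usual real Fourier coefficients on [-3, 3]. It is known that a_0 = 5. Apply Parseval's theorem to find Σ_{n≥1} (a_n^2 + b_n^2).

49/2

Parseval: a_0^2/2 + Σ_{n≥1} (a_n^2+b_n^2) = 1/3 ∫_{-3}^{3} h(x)^2 dx = 37.
Subtract a_0^2/2 = 25/2: Σ (a_n^2+b_n^2) = 49/2.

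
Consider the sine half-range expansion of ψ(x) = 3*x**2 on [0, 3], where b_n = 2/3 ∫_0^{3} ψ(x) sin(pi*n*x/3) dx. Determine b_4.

b_4 = 2/3 ∫_0^{3} (3*x**2) sin(4*pi*x/3) dx.
Integrating by parts twice (tabular method), an antiderivative of (3*x**2) sin(4*pi*x/3) is -9*x**2*cos(4*pi*x/3)/(4*pi) + 27*x*sin(4*pi*x/3)/(8*pi**2) + 81*cos(4*pi*x/3)/(32*pi**3); evaluating from 0 to 3: ∫_{0}^{3} (3*x**2) sin(4*pi*x/3) dx = (81*(1 - 8*pi**2)/(32*pi**3)) - (81/(32*pi**3)) = -81/(4*pi).
Hence b_4 = (2/3)·(-81/(4*pi)) = -27/(2*pi).

-27/(2*pi)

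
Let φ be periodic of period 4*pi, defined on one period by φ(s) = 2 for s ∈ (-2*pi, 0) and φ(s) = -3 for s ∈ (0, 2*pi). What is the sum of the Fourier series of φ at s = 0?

At s = 0 the one-sided limits are φ(0^-) = 2 and φ(0^+) = -3.
By Dirichlet's theorem the series converges to their average, [(2) + (-3)]/2 = -1/2.

-1/2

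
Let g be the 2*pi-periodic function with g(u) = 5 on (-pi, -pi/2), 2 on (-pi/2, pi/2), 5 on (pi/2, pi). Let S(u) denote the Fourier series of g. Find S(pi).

u = pi differs from u = -pi by 1 full period(s), and the series is 2*pi-periodic.
g is continuous at u = -pi with value 5, so the series converges to 5 there.

5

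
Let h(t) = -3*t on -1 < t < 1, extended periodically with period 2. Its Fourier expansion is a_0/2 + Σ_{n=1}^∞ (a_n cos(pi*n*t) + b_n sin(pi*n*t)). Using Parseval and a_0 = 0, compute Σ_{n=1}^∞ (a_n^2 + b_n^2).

6

Parseval: a_0^2/2 + Σ_{n≥1} (a_n^2+b_n^2) = ∫_{-1}^{1} h(t)^2 dt = 6.
Subtract a_0^2/2 = 0: Σ (a_n^2+b_n^2) = 6.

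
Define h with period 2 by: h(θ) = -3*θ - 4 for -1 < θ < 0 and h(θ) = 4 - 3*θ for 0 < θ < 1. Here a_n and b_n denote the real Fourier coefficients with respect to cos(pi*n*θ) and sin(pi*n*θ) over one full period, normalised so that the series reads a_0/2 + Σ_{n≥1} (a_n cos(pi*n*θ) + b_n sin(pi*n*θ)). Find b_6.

b_6 = ∫_{-1}^{1} h(θ) sin(6*pi*θ) dθ.
h is odd and sin(6*pi*θ) is odd, so the integrand is even and b_6 = 2 ∫_0^{1} h(θ) sin(6*pi*θ) dθ.
Integrating by parts (boundary term plus one more integral), an antiderivative of (4 - 3*θ) sin(6*pi*θ) is θ*cos(6*pi*θ)/(2*pi) - sin(6*pi*θ)/(12*pi**2) - 2*cos(6*pi*θ)/(3*pi); evaluating from 0 to 1: ∫_{0}^{1} (4 - 3*θ) sin(6*pi*θ) dθ = (-1/(6*pi)) - (-2/(3*pi)) = 1/(2*pi).
Hence b_6 = 2·(1/(2*pi)) = 1/pi.

1/pi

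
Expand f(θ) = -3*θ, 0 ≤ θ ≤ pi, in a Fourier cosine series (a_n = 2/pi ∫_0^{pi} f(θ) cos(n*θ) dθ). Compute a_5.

a_5 = 2/pi ∫_0^{pi} (-3*θ) cos(5*θ) dθ.
Integrating by parts (boundary term plus one more integral), an antiderivative of (-3*θ) cos(5*θ) is -3*θ*sin(5*θ)/5 - 3*cos(5*θ)/25; evaluating from 0 to pi: ∫_{0}^{pi} (-3*θ) cos(5*θ) dθ = (3/25) - (-3/25) = 6/25.
Hence a_5 = (2/pi)·(6/25) = 12/(25*pi).

12/(25*pi)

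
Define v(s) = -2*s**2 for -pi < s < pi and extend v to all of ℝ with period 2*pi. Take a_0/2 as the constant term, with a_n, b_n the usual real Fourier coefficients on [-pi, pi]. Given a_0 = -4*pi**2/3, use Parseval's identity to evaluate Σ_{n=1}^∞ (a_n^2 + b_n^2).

32*pi**4/45

Parseval: a_0^2/2 + Σ_{n≥1} (a_n^2+b_n^2) = 1/pi ∫_{-pi}^{pi} v(s)^2 ds = 8*pi**4/5.
Subtract a_0^2/2 = 8*pi**4/9: Σ (a_n^2+b_n^2) = 32*pi**4/45.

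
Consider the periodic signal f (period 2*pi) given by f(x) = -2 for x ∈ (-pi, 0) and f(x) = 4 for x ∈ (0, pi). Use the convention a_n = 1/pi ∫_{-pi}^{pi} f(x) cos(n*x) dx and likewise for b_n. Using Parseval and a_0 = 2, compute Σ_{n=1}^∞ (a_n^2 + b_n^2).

Parseval: a_0^2/2 + Σ_{n≥1} (a_n^2+b_n^2) = 1/pi ∫_{-pi}^{pi} f(x)^2 dx = 20.
Subtract a_0^2/2 = 2: Σ (a_n^2+b_n^2) = 18.

18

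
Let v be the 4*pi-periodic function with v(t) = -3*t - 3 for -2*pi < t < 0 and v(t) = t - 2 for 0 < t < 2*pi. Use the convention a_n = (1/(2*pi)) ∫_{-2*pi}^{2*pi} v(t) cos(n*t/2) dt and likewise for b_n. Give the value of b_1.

b_1 = (1/(2*pi)) ∫_{-2*pi}^{2*pi} v(t) sin(t/2) dt.
Split the integral at the breakpoints.
Integrating by parts (boundary term plus one more integral), an antiderivative of (-3*t - 3) sin(t/2) is 6*t*cos(t/2) - 12*sin(t/2) + 6*cos(t/2); evaluating from -2*pi to 0: ∫_{-2*pi}^{0} (-3*t - 3) sin(t/2) dt = (6) - (-6 + 12*pi) = 12 - 12*pi.
Integrating by parts (boundary term plus one more integral), an antiderivative of (t - 2) sin(t/2) is -2*t*cos(t/2) + 4*sin(t/2) + 4*cos(t/2); evaluating from 0 to 2*pi: ∫_{0}^{2*pi} (t - 2) sin(t/2) dt = (-4 + 4*pi) - (4) = -8 + 4*pi.
Summing the pieces and multiplying by (1/(2*pi)) gives b_1 = -4 + 2/pi.

-4 + 2/pi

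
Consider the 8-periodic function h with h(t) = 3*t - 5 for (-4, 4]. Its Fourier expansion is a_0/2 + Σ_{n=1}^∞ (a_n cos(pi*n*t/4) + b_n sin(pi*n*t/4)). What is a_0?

a_0 = 1/4 ∫_{-4}^{4} h(t) dt = 1/4 · (-40) = -10.

-10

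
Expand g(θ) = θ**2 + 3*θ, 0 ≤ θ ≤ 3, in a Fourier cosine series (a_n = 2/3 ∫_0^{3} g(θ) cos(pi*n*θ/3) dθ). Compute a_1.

-72/pi**2

a_1 = 2/3 ∫_0^{3} (θ**2 + 3*θ) cos(pi*θ/3) dθ.
Integrating by parts twice (tabular method), an antiderivative of (θ**2 + 3*θ) cos(pi*θ/3) is 3*θ**2*sin(pi*θ/3)/pi + 9*θ*sin(pi*θ/3)/pi + 18*θ*cos(pi*θ/3)/pi**2 - 54*sin(pi*θ/3)/pi**3 + 27*cos(pi*θ/3)/pi**2; evaluating from 0 to 3: ∫_{0}^{3} (θ**2 + 3*θ) cos(pi*θ/3) dθ = (-81/pi**2) - (27/pi**2) = -108/pi**2.
Hence a_1 = (2/3)·(-108/pi**2) = -72/pi**2.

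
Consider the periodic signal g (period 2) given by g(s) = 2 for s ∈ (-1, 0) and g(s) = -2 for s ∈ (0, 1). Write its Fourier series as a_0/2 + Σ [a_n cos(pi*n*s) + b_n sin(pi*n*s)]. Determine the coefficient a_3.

0

a_3 = ∫_{-1}^{1} g(s) cos(3*pi*s) ds.
g is odd and cos(3*pi*s) is even, so the integrand is odd over a symmetric interval and the integral vanishes.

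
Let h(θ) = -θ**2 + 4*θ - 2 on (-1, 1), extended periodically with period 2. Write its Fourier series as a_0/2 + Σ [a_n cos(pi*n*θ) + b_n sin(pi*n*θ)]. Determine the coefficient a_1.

a_1 = ∫_{-1}^{1} h(θ) cos(pi*θ) dθ.
Integrating by parts twice (tabular method), an antiderivative of (-θ**2 + 4*θ - 2) cos(pi*θ) is -θ**2*sin(pi*θ)/pi + 4*θ*sin(pi*θ)/pi - 2*θ*cos(pi*θ)/pi**2 - 2*sin(pi*θ)/pi + 2*sin(pi*θ)/pi**3 + 4*cos(pi*θ)/pi**2; evaluating from -1 to 1: ∫_{-1}^{1} (-θ**2 + 4*θ - 2) cos(pi*θ) dθ = (-2/pi**2) - (-6/pi**2) = 4/pi**2.
Hence a_1 = 4/pi**2.

4/pi**2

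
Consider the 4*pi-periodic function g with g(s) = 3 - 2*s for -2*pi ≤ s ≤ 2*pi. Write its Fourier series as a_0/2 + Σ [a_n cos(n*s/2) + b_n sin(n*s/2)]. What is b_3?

-8/3

b_3 = (1/(2*pi)) ∫_{-2*pi}^{2*pi} g(s) sin(3*s/2) ds.
Integrating by parts (boundary term plus one more integral), an antiderivative of (3 - 2*s) sin(3*s/2) is 4*s*cos(3*s/2)/3 - 8*sin(3*s/2)/9 - 2*cos(3*s/2); evaluating from -2*pi to 2*pi: ∫_{-2*pi}^{2*pi} (3 - 2*s) sin(3*s/2) ds = (2 - 8*pi/3) - (2 + 8*pi/3) = -16*pi/3.
Hence b_3 = (1/(2*pi))·(-16*pi/3) = -8/3.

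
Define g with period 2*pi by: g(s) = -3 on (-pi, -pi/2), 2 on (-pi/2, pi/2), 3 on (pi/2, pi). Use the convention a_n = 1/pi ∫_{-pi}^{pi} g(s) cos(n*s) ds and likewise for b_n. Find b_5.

b_5 = 1/pi ∫_{-pi}^{pi} g(s) sin(5*s) ds.
Split the integral at the breakpoints.
Directly, an antiderivative of (-3) sin(5*s) is 3*cos(5*s)/5; evaluating from -pi to -pi/2: ∫_{-pi}^{-pi/2} (-3) sin(5*s) ds = (0) - (-3/5) = 3/5.
Directly, an antiderivative of (2) sin(5*s) is -2*cos(5*s)/5; evaluating from -pi/2 to pi/2: ∫_{-pi/2}^{pi/2} (2) sin(5*s) ds = (0) - (0) = 0.
Directly, an antiderivative of (3) sin(5*s) is -3*cos(5*s)/5; evaluating from pi/2 to pi: ∫_{pi/2}^{pi} (3) sin(5*s) ds = (3/5) - (0) = 3/5.
Summing the pieces and multiplying by (1/pi) gives b_5 = 6/(5*pi).

6/(5*pi)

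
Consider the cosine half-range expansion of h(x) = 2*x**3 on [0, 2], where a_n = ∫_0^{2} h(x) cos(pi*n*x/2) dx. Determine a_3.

a_3 = ∫_0^{2} (2*x**3) cos(3*pi*x/2) dx.
Integrating by parts three times (tabular method), an antiderivative of (2*x**3) cos(3*pi*x/2) is 4*x**3*sin(3*pi*x/2)/(3*pi) + 8*x**2*cos(3*pi*x/2)/(3*pi**2) - 32*x*sin(3*pi*x/2)/(9*pi**3) - 64*cos(3*pi*x/2)/(27*pi**4); evaluating from 0 to 2: ∫_{0}^{2} (2*x**3) cos(3*pi*x/2) dx = (32*(2 - 9*pi**2)/(27*pi**4)) - (-64/(27*pi**4)) = 32*(4 - 9*pi**2)/(27*pi**4).
Hence a_3 = 32*(4 - 9*pi**2)/(27*pi**4).

32*(4 - 9*pi**2)/(27*pi**4)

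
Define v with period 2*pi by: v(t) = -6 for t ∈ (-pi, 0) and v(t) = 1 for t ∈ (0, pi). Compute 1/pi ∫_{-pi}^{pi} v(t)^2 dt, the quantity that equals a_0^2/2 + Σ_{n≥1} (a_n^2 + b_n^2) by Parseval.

37

1/pi ∫_{-pi}^{pi} v(t)^2 dt = 1/pi · (37*pi) = 37.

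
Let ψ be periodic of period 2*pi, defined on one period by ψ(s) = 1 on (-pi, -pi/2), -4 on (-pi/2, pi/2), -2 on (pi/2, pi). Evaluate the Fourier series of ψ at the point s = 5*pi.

-1/2

s = 5*pi differs from s = pi by 2 full period(s), and the series is 2*pi-periodic.
At s = pi the one-sided limits are ψ(pi^-) = -2 and ψ(pi^+) = 1.
By Dirichlet's theorem the series converges to their average, [(-2) + (1)]/2 = -1/2.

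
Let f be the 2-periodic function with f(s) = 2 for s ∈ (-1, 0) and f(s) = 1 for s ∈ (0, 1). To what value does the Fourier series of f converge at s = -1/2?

2

f is continuous at s = -1/2 with value 2, so the series converges to 2 there.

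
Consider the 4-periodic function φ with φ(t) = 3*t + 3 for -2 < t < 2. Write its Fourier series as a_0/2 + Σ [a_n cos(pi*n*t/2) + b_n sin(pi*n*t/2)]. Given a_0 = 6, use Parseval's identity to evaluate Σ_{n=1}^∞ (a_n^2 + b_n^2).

Parseval: a_0^2/2 + Σ_{n≥1} (a_n^2+b_n^2) = 1/2 ∫_{-2}^{2} φ(t)^2 dt = 42.
Subtract a_0^2/2 = 18: Σ (a_n^2+b_n^2) = 24.

24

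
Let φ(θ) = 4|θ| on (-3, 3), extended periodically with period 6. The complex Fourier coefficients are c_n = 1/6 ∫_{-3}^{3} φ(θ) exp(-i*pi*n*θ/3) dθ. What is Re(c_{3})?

-8/(3*pi**2)

Since φ is real-valued, Re(c_{3}) = 1/6 ∫_{-3}^{3} φ(θ) cos(pi*θ) dθ = a_{3}/2.
φ is even and cos(pi*θ) is even, so the integrand is even: ∫_{-3}^{3} φ(θ) cos(pi*θ) dθ = 2∫_0^{3} φ(θ) cos(pi*θ) dθ.
Integrating by parts (boundary term plus one more integral), an antiderivative of (4*θ) cos(pi*θ) is 4*θ*sin(pi*θ)/pi + 4*cos(pi*θ)/pi**2; evaluating from 0 to 3: ∫_{0}^{3} (4*θ) cos(pi*θ) dθ = (-4/pi**2) - (4/pi**2) = -8/pi**2.
So ∫_{-3}^{3} φ(θ) cos(pi*θ) dθ = -16/pi**2.
Hence Re(c_{3}) = (1/6)·(-16/pi**2) = -8/(3*pi**2).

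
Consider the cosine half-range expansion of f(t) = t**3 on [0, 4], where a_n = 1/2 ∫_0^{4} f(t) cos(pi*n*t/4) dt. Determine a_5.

384*(4 - 25*pi**2)/(625*pi**4)

a_5 = 1/2 ∫_0^{4} (t**3) cos(5*pi*t/4) dt.
Integrating by parts three times (tabular method), an antiderivative of (t**3) cos(5*pi*t/4) is 4*t**3*sin(5*pi*t/4)/(5*pi) + 48*t**2*cos(5*pi*t/4)/(25*pi**2) - 384*t*sin(5*pi*t/4)/(125*pi**3) - 1536*cos(5*pi*t/4)/(625*pi**4); evaluating from 0 to 4: ∫_{0}^{4} (t**3) cos(5*pi*t/4) dt = (768*(2 - 25*pi**2)/(625*pi**4)) - (-1536/(625*pi**4)) = 768*(4 - 25*pi**2)/(625*pi**4).
Hence a_5 = (1/2)·(768*(4 - 25*pi**2)/(625*pi**4)) = 384*(4 - 25*pi**2)/(625*pi**4).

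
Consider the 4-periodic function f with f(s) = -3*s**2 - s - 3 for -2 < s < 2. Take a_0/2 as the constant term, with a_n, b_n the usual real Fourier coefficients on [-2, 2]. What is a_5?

a_5 = 1/2 ∫_{-2}^{2} f(s) cos(5*pi*s/2) ds.
Integrating by parts twice (tabular method), an antiderivative of (-3*s**2 - s - 3) cos(5*pi*s/2) is -6*s**2*sin(5*pi*s/2)/(5*pi) - 2*s*sin(5*pi*s/2)/(5*pi) - 24*s*cos(5*pi*s/2)/(25*pi**2) - 6*sin(5*pi*s/2)/(5*pi) + 48*sin(5*pi*s/2)/(125*pi**3) - 4*cos(5*pi*s/2)/(25*pi**2); evaluating from -2 to 2: ∫_{-2}^{2} (-3*s**2 - s - 3) cos(5*pi*s/2) ds = (52/(25*pi**2)) - (-44/(25*pi**2)) = 96/(25*pi**2).
Hence a_5 = (1/2)·(96/(25*pi**2)) = 48/(25*pi**2).

48/(25*pi**2)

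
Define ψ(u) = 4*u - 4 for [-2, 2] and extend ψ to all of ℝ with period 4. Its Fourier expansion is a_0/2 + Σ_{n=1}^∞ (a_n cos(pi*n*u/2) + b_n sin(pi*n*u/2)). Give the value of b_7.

b_7 = 1/2 ∫_{-2}^{2} ψ(u) sin(7*pi*u/2) du.
Integrating by parts (boundary term plus one more integral), an antiderivative of (4*u - 4) sin(7*pi*u/2) is -8*u*cos(7*pi*u/2)/(7*pi) + 16*sin(7*pi*u/2)/(49*pi**2) + 8*cos(7*pi*u/2)/(7*pi); evaluating from -2 to 2: ∫_{-2}^{2} (4*u - 4) sin(7*pi*u/2) du = (8/(7*pi)) - (-24/(7*pi)) = 32/(7*pi).
Hence b_7 = (1/2)·(32/(7*pi)) = 16/(7*pi).

16/(7*pi)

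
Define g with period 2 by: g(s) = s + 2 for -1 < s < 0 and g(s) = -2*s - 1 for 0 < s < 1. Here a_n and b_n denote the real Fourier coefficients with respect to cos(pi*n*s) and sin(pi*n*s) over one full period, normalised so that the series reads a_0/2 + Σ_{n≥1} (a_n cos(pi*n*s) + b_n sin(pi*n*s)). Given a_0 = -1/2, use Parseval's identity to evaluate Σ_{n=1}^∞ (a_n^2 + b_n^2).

157/24

Parseval: a_0^2/2 + Σ_{n≥1} (a_n^2+b_n^2) = ∫_{-1}^{1} g(s)^2 ds = 20/3.
Subtract a_0^2/2 = 1/8: Σ (a_n^2+b_n^2) = 157/24.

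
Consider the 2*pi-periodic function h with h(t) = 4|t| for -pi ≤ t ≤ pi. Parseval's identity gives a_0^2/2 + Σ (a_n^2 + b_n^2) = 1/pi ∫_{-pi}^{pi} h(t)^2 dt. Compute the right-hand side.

1/pi ∫_{-pi}^{pi} h(t)^2 dt = 1/pi · (32*pi**3/3) = 32*pi**2/3.

32*pi**2/3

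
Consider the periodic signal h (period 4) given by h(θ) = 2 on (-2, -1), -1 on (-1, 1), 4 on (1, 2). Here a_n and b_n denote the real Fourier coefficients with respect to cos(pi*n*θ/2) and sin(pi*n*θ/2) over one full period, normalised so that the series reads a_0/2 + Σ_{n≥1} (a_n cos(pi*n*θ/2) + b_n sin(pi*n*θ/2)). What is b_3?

2/(3*pi)

b_3 = 1/2 ∫_{-2}^{2} h(θ) sin(3*pi*θ/2) dθ.
Split the integral at the breakpoints.
Directly, an antiderivative of (2) sin(3*pi*θ/2) is -4*cos(3*pi*θ/2)/(3*pi); evaluating from -2 to -1: ∫_{-2}^{-1} (2) sin(3*pi*θ/2) dθ = (0) - (4/(3*pi)) = -4/(3*pi).
Directly, an antiderivative of (-1) sin(3*pi*θ/2) is 2*cos(3*pi*θ/2)/(3*pi); evaluating from -1 to 1: ∫_{-1}^{1} (-1) sin(3*pi*θ/2) dθ = (0) - (0) = 0.
Directly, an antiderivative of (4) sin(3*pi*θ/2) is -8*cos(3*pi*θ/2)/(3*pi); evaluating from 1 to 2: ∫_{1}^{2} (4) sin(3*pi*θ/2) dθ = (8/(3*pi)) - (0) = 8/(3*pi).
Summing the pieces and multiplying by (1/2) gives b_3 = 2/(3*pi).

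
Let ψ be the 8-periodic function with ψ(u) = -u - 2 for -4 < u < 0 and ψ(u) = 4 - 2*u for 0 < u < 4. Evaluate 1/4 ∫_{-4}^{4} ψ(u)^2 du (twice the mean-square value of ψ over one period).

20/3

1/4 ∫_{-4}^{4} ψ(u)^2 du = 1/4 · (80/3) = 20/3.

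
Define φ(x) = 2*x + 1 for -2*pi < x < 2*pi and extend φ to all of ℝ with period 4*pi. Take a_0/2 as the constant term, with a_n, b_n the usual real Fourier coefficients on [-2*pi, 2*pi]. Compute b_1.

b_1 = (1/(2*pi)) ∫_{-2*pi}^{2*pi} φ(x) sin(x/2) dx.
Integrating by parts (boundary term plus one more integral), an antiderivative of (2*x + 1) sin(x/2) is -4*x*cos(x/2) + 8*sin(x/2) - 2*cos(x/2); evaluating from -2*pi to 2*pi: ∫_{-2*pi}^{2*pi} (2*x + 1) sin(x/2) dx = (2 + 8*pi) - (2 - 8*pi) = 16*pi.
Hence b_1 = (1/(2*pi))·(16*pi) = 8.

8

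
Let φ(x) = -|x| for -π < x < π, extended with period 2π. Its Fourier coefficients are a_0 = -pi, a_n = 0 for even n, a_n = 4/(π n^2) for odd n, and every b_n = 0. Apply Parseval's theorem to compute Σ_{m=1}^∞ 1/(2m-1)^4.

pi**4/96

Parseval: a_0^2/2 + Σ a_n^2 = (1/π) ∫_{-π}^{π} φ(x)^2 dx = 2*pi**2/3.
Subtract a_0^2/2 = pi**2/2: Σ a_n^2 = pi**2/6.
Only odd n contribute, with a_n^2 = 16/(π^2 n^4), so Σ_{m≥1} 1/(2m-1)^4 = π^2·(pi**2/6)/16 = pi**4/96.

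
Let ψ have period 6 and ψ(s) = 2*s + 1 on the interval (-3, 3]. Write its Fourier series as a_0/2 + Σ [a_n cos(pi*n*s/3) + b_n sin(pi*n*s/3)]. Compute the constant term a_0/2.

1

a_0 = 1/3 ∫_{-3}^{3} ψ(s) ds = 1/3 · (6) = 2.
So the constant term a_0/2 = 1.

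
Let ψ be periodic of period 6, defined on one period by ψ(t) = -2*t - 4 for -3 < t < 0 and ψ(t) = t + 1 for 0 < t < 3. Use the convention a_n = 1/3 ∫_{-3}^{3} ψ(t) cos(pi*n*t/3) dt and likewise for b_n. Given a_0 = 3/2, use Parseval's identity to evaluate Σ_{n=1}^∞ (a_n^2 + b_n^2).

Parseval: a_0^2/2 + Σ_{n≥1} (a_n^2+b_n^2) = 1/3 ∫_{-3}^{3} ψ(t)^2 dt = 11.
Subtract a_0^2/2 = 9/8: Σ (a_n^2+b_n^2) = 79/8.

79/8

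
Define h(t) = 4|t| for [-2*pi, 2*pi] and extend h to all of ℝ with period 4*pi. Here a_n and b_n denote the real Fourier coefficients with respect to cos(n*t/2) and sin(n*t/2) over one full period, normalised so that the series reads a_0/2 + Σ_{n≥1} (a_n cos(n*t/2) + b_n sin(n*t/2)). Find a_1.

-32/pi

a_1 = (1/(2*pi)) ∫_{-2*pi}^{2*pi} h(t) cos(t/2) dt.
h is even and cos(t/2) is even, so the integrand is even and a_1 = 1/pi ∫_0^{2*pi} h(t) cos(t/2) dt.
Integrating by parts (boundary term plus one more integral), an antiderivative of (4*t) cos(t/2) is 8*t*sin(t/2) + 16*cos(t/2); evaluating from 0 to 2*pi: ∫_{0}^{2*pi} (4*t) cos(t/2) dt = (-16) - (16) = -32.
Hence a_1 = (1/pi)·(-32) = -32/pi.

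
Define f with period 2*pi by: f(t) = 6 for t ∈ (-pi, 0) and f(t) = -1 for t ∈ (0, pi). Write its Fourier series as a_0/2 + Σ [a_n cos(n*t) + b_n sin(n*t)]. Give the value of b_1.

b_1 = 1/pi ∫_{-pi}^{pi} f(t) sin(t) dt.
Split the integral at the breakpoints.
Directly, an antiderivative of (6) sin(t) is -6*cos(t); evaluating from -pi to 0: ∫_{-pi}^{0} (6) sin(t) dt = (-6) - (6) = -12.
Directly, an antiderivative of (-1) sin(t) is cos(t); evaluating from 0 to pi: ∫_{0}^{pi} (-1) sin(t) dt = (-1) - (1) = -2.
Summing the pieces and multiplying by (1/pi) gives b_1 = -14/pi.

-14/pi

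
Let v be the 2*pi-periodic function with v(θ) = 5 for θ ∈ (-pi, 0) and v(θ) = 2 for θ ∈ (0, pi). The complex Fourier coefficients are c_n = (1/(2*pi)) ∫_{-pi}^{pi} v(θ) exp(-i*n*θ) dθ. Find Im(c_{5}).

3/(5*pi)

Since v is real-valued, Im(c_{5}) = -(1/(2*pi)) ∫_{-pi}^{pi} v(θ) sin(5*θ) dθ = -b_{5}/2.
Split the integral at the breakpoints.
Directly, an antiderivative of (5) sin(5*θ) is -cos(5*θ); evaluating from -pi to 0: ∫_{-pi}^{0} (5) sin(5*θ) dθ = (-1) - (1) = -2.
Directly, an antiderivative of (2) sin(5*θ) is -2*cos(5*θ)/5; evaluating from 0 to pi: ∫_{0}^{pi} (2) sin(5*θ) dθ = (2/5) - (-2/5) = 4/5.
So ∫_{-pi}^{pi} v(θ) sin(5*θ) dθ = -6/5.
Hence Im(c_{5}) = (-1/(2*pi))·(-6/5) = 3/(5*pi).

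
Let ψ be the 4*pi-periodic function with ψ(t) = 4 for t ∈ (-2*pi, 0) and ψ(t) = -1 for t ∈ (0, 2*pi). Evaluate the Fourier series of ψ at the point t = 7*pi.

t = 7*pi differs from t = -pi by 2 full period(s), and the series is 4*pi-periodic.
ψ is continuous at t = -pi with value 4, so the series converges to 4 there.

4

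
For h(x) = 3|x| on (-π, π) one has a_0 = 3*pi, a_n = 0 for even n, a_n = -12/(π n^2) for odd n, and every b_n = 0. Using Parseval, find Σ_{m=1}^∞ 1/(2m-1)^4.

pi**4/96

Parseval: a_0^2/2 + Σ a_n^2 = (1/π) ∫_{-π}^{π} h(x)^2 dx = 6*pi**2.
Subtract a_0^2/2 = 9*pi**2/2: Σ a_n^2 = 3*pi**2/2.
Only odd n contribute, with a_n^2 = 144/(π^2 n^4), so Σ_{m≥1} 1/(2m-1)^4 = π^2·(3*pi**2/2)/144 = pi**4/96.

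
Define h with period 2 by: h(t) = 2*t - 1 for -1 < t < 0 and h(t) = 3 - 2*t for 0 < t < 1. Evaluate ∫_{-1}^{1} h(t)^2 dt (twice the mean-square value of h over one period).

26/3

∫_{-1}^{1} h(t)^2 dt = 26/3.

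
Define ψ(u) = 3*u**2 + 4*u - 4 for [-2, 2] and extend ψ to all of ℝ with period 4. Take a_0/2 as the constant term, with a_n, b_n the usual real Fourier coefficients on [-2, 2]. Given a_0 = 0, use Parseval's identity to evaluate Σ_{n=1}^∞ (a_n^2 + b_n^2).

1024/15

Parseval: a_0^2/2 + Σ_{n≥1} (a_n^2+b_n^2) = 1/2 ∫_{-2}^{2} ψ(u)^2 du = 1024/15.
Subtract a_0^2/2 = 0: Σ (a_n^2+b_n^2) = 1024/15.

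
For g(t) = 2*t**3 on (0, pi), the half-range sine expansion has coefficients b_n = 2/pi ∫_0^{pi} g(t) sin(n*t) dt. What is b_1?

-24 + 4*pi**2

b_1 = 2/pi ∫_0^{pi} (2*t**3) sin(t) dt.
Integrating by parts three times (tabular method), an antiderivative of (2*t**3) sin(t) is -2*t**3*cos(t) + 6*t**2*sin(t) + 12*t*cos(t) - 12*sin(t); evaluating from 0 to pi: ∫_{0}^{pi} (2*t**3) sin(t) dt = (2*pi*(-6 + pi**2)) - (0) = 2*pi*(-6 + pi**2).
Hence b_1 = (2/pi)·(2*pi*(-6 + pi**2)) = -24 + 4*pi**2.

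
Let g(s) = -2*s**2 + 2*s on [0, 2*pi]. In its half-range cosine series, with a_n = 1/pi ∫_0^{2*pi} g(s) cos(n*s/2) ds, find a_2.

-8

a_2 = 1/pi ∫_0^{2*pi} (-2*s**2 + 2*s) cos(s) ds.
Integrating by parts twice (tabular method), an antiderivative of (-2*s**2 + 2*s) cos(s) is -2*s**2*sin(s) + 2*s*sin(s) - 4*s*cos(s) + 4*sin(s) + 2*cos(s); evaluating from 0 to 2*pi: ∫_{0}^{2*pi} (-2*s**2 + 2*s) cos(s) ds = (2 - 8*pi) - (2) = -8*pi.
Hence a_2 = (1/pi)·(-8*pi) = -8.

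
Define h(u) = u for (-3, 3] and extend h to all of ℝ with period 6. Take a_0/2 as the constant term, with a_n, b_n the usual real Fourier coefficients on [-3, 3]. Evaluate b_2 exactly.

-3/pi

b_2 = 1/3 ∫_{-3}^{3} h(u) sin(2*pi*u/3) du.
h is odd and sin(2*pi*u/3) is odd, so the integrand is even and b_2 = 2/3 ∫_0^{3} h(u) sin(2*pi*u/3) du.
Integrating by parts (boundary term plus one more integral), an antiderivative of (u) sin(2*pi*u/3) is -3*u*cos(2*pi*u/3)/(2*pi) + 9*sin(2*pi*u/3)/(4*pi**2); evaluating from 0 to 3: ∫_{0}^{3} (u) sin(2*pi*u/3) du = (-9/(2*pi)) - (0) = -9/(2*pi).
Hence b_2 = (2/3)·(-9/(2*pi)) = -3/pi.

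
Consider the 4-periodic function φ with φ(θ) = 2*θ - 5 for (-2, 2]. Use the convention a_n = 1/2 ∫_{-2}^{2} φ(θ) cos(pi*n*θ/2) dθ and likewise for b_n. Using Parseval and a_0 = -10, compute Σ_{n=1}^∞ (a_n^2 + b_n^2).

32/3

Parseval: a_0^2/2 + Σ_{n≥1} (a_n^2+b_n^2) = 1/2 ∫_{-2}^{2} φ(θ)^2 dθ = 182/3.
Subtract a_0^2/2 = 50: Σ (a_n^2+b_n^2) = 32/3.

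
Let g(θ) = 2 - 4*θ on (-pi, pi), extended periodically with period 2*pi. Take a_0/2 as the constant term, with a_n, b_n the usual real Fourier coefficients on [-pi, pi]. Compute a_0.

4

a_0 = 1/pi ∫_{-pi}^{pi} g(θ) dθ = 1/pi · (4*pi) = 4.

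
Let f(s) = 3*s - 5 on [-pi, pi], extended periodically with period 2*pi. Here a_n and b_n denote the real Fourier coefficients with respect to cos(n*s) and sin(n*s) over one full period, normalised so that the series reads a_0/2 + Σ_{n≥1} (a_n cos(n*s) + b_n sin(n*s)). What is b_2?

-3

b_2 = 1/pi ∫_{-pi}^{pi} f(s) sin(2*s) ds.
Integrating by parts (boundary term plus one more integral), an antiderivative of (3*s - 5) sin(2*s) is -3*s*cos(2*s)/2 + 3*sin(2*s)/4 + 5*cos(2*s)/2; evaluating from -pi to pi: ∫_{-pi}^{pi} (3*s - 5) sin(2*s) ds = (5/2 - 3*pi/2) - (5/2 + 3*pi/2) = -3*pi.
Hence b_2 = (1/pi)·(-3*pi) = -3.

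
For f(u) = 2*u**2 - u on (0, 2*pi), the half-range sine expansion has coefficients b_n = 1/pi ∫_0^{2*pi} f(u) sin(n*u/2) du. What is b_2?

2 - 8*pi

b_2 = 1/pi ∫_0^{2*pi} (2*u**2 - u) sin(u) du.
Integrating by parts twice (tabular method), an antiderivative of (2*u**2 - u) sin(u) is -2*u**2*cos(u) + 4*u*sin(u) + u*cos(u) - sin(u) + 4*cos(u); evaluating from 0 to 2*pi: ∫_{0}^{2*pi} (2*u**2 - u) sin(u) du = (-8*pi**2 + 4 + 2*pi) - (4) = 2*pi*(1 - 4*pi).
Hence b_2 = (1/pi)·(2*pi*(1 - 4*pi)) = 2 - 8*pi.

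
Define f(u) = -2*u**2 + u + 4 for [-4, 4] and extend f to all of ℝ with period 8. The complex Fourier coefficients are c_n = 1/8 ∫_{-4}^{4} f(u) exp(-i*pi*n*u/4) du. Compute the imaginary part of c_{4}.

1/pi

Since f is real-valued, Im(c_{4}) = -1/8 ∫_{-4}^{4} f(u) sin(pi*u) du = -b_{4}/2.
Integrating by parts twice (tabular method), an antiderivative of (-2*u**2 + u + 4) sin(pi*u) is 2*u**2*cos(pi*u)/pi - 4*u*sin(pi*u)/pi**2 - u*cos(pi*u)/pi + sin(pi*u)/pi**2 - 4*cos(pi*u)/pi - 4*cos(pi*u)/pi**3; evaluating from -4 to 4: ∫_{-4}^{4} (-2*u**2 + u + 4) sin(pi*u) du = (-4/pi**3 + 24/pi) - (-4/pi**3 + 32/pi) = -8/pi.
Hence Im(c_{4}) = (-1/8)·(-8/pi) = 1/pi.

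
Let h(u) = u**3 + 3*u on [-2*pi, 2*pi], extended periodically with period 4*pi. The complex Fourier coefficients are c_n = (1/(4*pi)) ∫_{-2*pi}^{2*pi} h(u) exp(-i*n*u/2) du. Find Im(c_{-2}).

3 - 4*pi**2

Since h is real-valued, Im(c_{-2}) = -(1/(4*pi)) ∫_{-2*pi}^{2*pi} h(u) sin(-u) du = b_{2}/2.
h is odd and sin(-u) is odd, so the integrand is even: ∫_{-2*pi}^{2*pi} h(u) sin(-u) du = 2∫_0^{2*pi} h(u) sin(-u) du.
Integrating by parts three times (tabular method), an antiderivative of (u**3 + 3*u) sin(-u) is u**3*cos(u) - 3*u**2*sin(u) - 3*u*cos(u) + 3*sin(u); evaluating from 0 to 2*pi: ∫_{0}^{2*pi} (u**3 + 3*u) sin(-u) du = (-6*pi + 8*pi**3) - (0) = -6*pi + 8*pi**3.
So ∫_{-2*pi}^{2*pi} h(u) sin(-u) du = -12*pi + 16*pi**3.
Hence Im(c_{-2}) = (-1/(4*pi))·(-12*pi + 16*pi**3) = 3 - 4*pi**2.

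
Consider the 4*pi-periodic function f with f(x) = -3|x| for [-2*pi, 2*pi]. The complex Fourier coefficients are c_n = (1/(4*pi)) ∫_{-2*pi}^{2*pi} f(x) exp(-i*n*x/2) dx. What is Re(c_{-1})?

Since f is real-valued, Re(c_{-1}) = (1/(4*pi)) ∫_{-2*pi}^{2*pi} f(x) cos(-x/2) dx = a_{1}/2.
f is even and cos(-x/2) is even, so the integrand is even: ∫_{-2*pi}^{2*pi} f(x) cos(-x/2) dx = 2∫_0^{2*pi} f(x) cos(-x/2) dx.
Integrating by parts (boundary term plus one more integral), an antiderivative of (-3*x) cos(-x/2) is -6*x*sin(x/2) - 12*cos(x/2); evaluating from 0 to 2*pi: ∫_{0}^{2*pi} (-3*x) cos(-x/2) dx = (12) - (-12) = 24.
So ∫_{-2*pi}^{2*pi} f(x) cos(-x/2) dx = 48.
Hence Re(c_{-1}) = (1/(4*pi))·(48) = 12/pi.

12/pi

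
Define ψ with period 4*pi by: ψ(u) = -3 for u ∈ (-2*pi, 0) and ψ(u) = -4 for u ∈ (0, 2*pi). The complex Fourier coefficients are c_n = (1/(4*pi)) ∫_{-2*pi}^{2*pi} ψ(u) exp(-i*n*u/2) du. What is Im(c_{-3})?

-1/(3*pi)

Since ψ is real-valued, Im(c_{-3}) = -(1/(4*pi)) ∫_{-2*pi}^{2*pi} ψ(u) sin(-3*u/2) du = b_{3}/2.
Split the integral at the breakpoints.
Directly, an antiderivative of (-3) sin(-3*u/2) is -2*cos(3*u/2); evaluating from -2*pi to 0: ∫_{-2*pi}^{0} (-3) sin(-3*u/2) du = (-2) - (2) = -4.
Directly, an antiderivative of (-4) sin(-3*u/2) is -8*cos(3*u/2)/3; evaluating from 0 to 2*pi: ∫_{0}^{2*pi} (-4) sin(-3*u/2) du = (8/3) - (-8/3) = 16/3.
So ∫_{-2*pi}^{2*pi} ψ(u) sin(-3*u/2) du = 4/3.
Hence Im(c_{-3}) = (-1/(4*pi))·(4/3) = -1/(3*pi).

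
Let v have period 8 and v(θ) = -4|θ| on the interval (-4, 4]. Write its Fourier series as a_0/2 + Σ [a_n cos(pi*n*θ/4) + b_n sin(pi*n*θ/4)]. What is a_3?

64/(9*pi**2)

a_3 = 1/4 ∫_{-4}^{4} v(θ) cos(3*pi*θ/4) dθ.
v is even and cos(3*pi*θ/4) is even, so the integrand is even and a_3 = 1/2 ∫_0^{4} v(θ) cos(3*pi*θ/4) dθ.
Integrating by parts (boundary term plus one more integral), an antiderivative of (-4*θ) cos(3*pi*θ/4) is -16*θ*sin(3*pi*θ/4)/(3*pi) - 64*cos(3*pi*θ/4)/(9*pi**2); evaluating from 0 to 4: ∫_{0}^{4} (-4*θ) cos(3*pi*θ/4) dθ = (64/(9*pi**2)) - (-64/(9*pi**2)) = 128/(9*pi**2).
Hence a_3 = (1/2)·(128/(9*pi**2)) = 64/(9*pi**2).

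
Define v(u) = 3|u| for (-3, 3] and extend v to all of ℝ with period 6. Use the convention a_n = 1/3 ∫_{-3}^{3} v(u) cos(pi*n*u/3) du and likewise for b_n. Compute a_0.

a_0 = 1/3 ∫_{-3}^{3} v(u) du = 1/3 · (27) = 9.

9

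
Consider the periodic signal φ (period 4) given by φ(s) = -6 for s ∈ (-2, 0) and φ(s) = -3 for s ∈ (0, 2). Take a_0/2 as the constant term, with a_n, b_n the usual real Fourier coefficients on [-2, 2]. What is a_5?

a_5 = 1/2 ∫_{-2}^{2} φ(s) cos(5*pi*s/2) ds.
Split the integral at the breakpoints.
Directly, an antiderivative of (-6) cos(5*pi*s/2) is -12*sin(5*pi*s/2)/(5*pi); evaluating from -2 to 0: ∫_{-2}^{0} (-6) cos(5*pi*s/2) ds = (0) - (0) = 0.
Directly, an antiderivative of (-3) cos(5*pi*s/2) is -6*sin(5*pi*s/2)/(5*pi); evaluating from 0 to 2: ∫_{0}^{2} (-3) cos(5*pi*s/2) ds = (0) - (0) = 0.
Summing the pieces and multiplying by (1/2) gives a_5 = 0.

0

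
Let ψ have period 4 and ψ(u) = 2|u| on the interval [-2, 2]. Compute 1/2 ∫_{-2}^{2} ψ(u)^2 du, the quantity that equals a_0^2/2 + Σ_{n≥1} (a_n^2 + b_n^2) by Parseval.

32/3

1/2 ∫_{-2}^{2} ψ(u)^2 du = 1/2 · (64/3) = 32/3.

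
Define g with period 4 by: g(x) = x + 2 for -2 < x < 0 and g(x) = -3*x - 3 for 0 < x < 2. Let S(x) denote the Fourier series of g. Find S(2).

At x = 2 the one-sided limits are g(2^-) = -9 and g(2^+) = 0.
By Dirichlet's theorem the series converges to their average, [(-9) + (0)]/2 = -9/2.

-9/2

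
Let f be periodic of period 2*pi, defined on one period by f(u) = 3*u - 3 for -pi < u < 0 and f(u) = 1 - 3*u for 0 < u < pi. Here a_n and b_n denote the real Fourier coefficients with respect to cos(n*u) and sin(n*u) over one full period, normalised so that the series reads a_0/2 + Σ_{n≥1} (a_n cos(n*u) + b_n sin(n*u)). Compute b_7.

b_7 = 1/pi ∫_{-pi}^{pi} f(u) sin(7*u) du.
Split the integral at the breakpoints.
Integrating by parts (boundary term plus one more integral), an antiderivative of (3*u - 3) sin(7*u) is -3*u*cos(7*u)/7 + 3*sin(7*u)/49 + 3*cos(7*u)/7; evaluating from -pi to 0: ∫_{-pi}^{0} (3*u - 3) sin(7*u) du = (3/7) - (-3*pi/7 - 3/7) = 6/7 + 3*pi/7.
Integrating by parts (boundary term plus one more integral), an antiderivative of (1 - 3*u) sin(7*u) is 3*u*cos(7*u)/7 - 3*sin(7*u)/49 - cos(7*u)/7; evaluating from 0 to pi: ∫_{0}^{pi} (1 - 3*u) sin(7*u) du = (1/7 - 3*pi/7) - (-1/7) = 2/7 - 3*pi/7.
Summing the pieces and multiplying by (1/pi) gives b_7 = 8/(7*pi).

8/(7*pi)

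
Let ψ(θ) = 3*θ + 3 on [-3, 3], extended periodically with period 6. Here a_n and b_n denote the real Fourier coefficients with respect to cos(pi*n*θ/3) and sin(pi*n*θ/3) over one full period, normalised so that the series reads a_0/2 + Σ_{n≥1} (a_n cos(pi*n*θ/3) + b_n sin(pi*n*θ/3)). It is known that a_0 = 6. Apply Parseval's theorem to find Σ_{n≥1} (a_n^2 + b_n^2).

Parseval: a_0^2/2 + Σ_{n≥1} (a_n^2+b_n^2) = 1/3 ∫_{-3}^{3} ψ(θ)^2 dθ = 72.
Subtract a_0^2/2 = 18: Σ (a_n^2+b_n^2) = 54.

54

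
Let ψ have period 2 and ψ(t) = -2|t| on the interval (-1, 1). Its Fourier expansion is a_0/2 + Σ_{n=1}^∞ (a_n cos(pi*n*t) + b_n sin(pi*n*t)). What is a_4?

a_4 = ∫_{-1}^{1} ψ(t) cos(4*pi*t) dt.
ψ is even and cos(4*pi*t) is even, so the integrand is even and a_4 = 2 ∫_0^{1} ψ(t) cos(4*pi*t) dt.
Integrating by parts (boundary term plus one more integral), an antiderivative of (-2*t) cos(4*pi*t) is -t*sin(4*pi*t)/(2*pi) - cos(4*pi*t)/(8*pi**2); evaluating from 0 to 1: ∫_{0}^{1} (-2*t) cos(4*pi*t) dt = (-1/(8*pi**2)) - (-1/(8*pi**2)) = 0.
Hence a_4 = 2·(0) = 0.

0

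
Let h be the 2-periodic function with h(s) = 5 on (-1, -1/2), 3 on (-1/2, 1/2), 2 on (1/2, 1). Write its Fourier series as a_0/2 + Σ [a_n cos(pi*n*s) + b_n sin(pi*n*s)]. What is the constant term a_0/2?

13/4

a_0 = ∫_{-1}^{1} h(s) ds = 13/2.
So the constant term a_0/2 = 13/4.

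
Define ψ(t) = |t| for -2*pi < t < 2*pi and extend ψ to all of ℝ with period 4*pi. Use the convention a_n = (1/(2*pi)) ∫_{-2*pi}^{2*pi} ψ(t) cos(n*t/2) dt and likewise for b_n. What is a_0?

2*pi

a_0 = (1/(2*pi)) ∫_{-2*pi}^{2*pi} ψ(t) dt = (1/(2*pi)) · (4*pi**2) = 2*pi.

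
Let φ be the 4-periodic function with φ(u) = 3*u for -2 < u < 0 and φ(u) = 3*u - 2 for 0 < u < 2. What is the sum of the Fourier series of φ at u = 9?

1

u = 9 differs from u = 1 by 2 full period(s), and the series is 4-periodic.
φ is continuous at u = 1 with value 1, so the series converges to 1 there.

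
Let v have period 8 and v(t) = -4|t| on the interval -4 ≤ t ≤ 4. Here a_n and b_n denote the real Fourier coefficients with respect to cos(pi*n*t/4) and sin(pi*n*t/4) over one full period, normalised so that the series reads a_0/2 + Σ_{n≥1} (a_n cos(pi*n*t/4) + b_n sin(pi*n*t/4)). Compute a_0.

a_0 = 1/4 ∫_{-4}^{4} v(t) dt = 1/4 · (-64) = -16.

-16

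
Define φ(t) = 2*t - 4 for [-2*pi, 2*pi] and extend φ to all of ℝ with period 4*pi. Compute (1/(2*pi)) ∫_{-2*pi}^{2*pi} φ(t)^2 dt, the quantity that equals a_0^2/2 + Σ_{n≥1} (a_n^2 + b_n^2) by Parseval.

32 + 32*pi**2/3

(1/(2*pi)) ∫_{-2*pi}^{2*pi} φ(t)^2 dt = (1/(2*pi)) · (64*pi*(3 + pi**2)/3) = 32 + 32*pi**2/3.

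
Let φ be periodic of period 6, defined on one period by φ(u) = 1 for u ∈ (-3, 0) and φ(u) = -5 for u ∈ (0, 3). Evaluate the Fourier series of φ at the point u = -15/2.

u = -15/2 differs from u = -3/2 by -1 full period(s), and the series is 6-periodic.
φ is continuous at u = -3/2 with value 1, so the series converges to 1 there.

1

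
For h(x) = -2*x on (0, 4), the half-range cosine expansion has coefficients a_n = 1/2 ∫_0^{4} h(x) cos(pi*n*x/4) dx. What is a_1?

a_1 = 1/2 ∫_0^{4} (-2*x) cos(pi*x/4) dx.
Integrating by parts (boundary term plus one more integral), an antiderivative of (-2*x) cos(pi*x/4) is -8*x*sin(pi*x/4)/pi - 32*cos(pi*x/4)/pi**2; evaluating from 0 to 4: ∫_{0}^{4} (-2*x) cos(pi*x/4) dx = (32/pi**2) - (-32/pi**2) = 64/pi**2.
Hence a_1 = (1/2)·(64/pi**2) = 32/pi**2.

32/pi**2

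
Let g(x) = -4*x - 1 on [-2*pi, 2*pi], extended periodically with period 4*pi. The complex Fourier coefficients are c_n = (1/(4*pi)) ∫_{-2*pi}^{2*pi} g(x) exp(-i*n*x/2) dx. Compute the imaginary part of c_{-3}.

Since g is real-valued, Im(c_{-3}) = -(1/(4*pi)) ∫_{-2*pi}^{2*pi} g(x) sin(-3*x/2) dx = b_{3}/2.
Integrating by parts (boundary term plus one more integral), an antiderivative of (-4*x - 1) sin(-3*x/2) is -8*x*cos(3*x/2)/3 + 16*sin(3*x/2)/9 - 2*cos(3*x/2)/3; evaluating from -2*pi to 2*pi: ∫_{-2*pi}^{2*pi} (-4*x - 1) sin(-3*x/2) dx = (2/3 + 16*pi/3) - (2/3 - 16*pi/3) = 32*pi/3.
Hence Im(c_{-3}) = (-1/(4*pi))·(32*pi/3) = -8/3.

-8/3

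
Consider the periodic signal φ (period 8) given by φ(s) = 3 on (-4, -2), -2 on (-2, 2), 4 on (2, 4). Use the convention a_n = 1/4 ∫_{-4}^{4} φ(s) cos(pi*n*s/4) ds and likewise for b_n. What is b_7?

b_7 = 1/4 ∫_{-4}^{4} φ(s) sin(7*pi*s/4) ds.
Split the integral at the breakpoints.
Directly, an antiderivative of (3) sin(7*pi*s/4) is -12*cos(7*pi*s/4)/(7*pi); evaluating from -4 to -2: ∫_{-4}^{-2} (3) sin(7*pi*s/4) ds = (0) - (12/(7*pi)) = -12/(7*pi).
Directly, an antiderivative of (-2) sin(7*pi*s/4) is 8*cos(7*pi*s/4)/(7*pi); evaluating from -2 to 2: ∫_{-2}^{2} (-2) sin(7*pi*s/4) ds = (0) - (0) = 0.
Directly, an antiderivative of (4) sin(7*pi*s/4) is -16*cos(7*pi*s/4)/(7*pi); evaluating from 2 to 4: ∫_{2}^{4} (4) sin(7*pi*s/4) ds = (16/(7*pi)) - (0) = 16/(7*pi).
Summing the pieces and multiplying by (1/4) gives b_7 = 1/(7*pi).

1/(7*pi)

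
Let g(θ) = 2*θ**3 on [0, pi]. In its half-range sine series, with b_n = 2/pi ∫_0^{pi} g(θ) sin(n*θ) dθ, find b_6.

b_6 = 2/pi ∫_0^{pi} (2*θ**3) sin(6*θ) dθ.
Integrating by parts three times (tabular method), an antiderivative of (2*θ**3) sin(6*θ) is -θ**3*cos(6*θ)/3 + θ**2*sin(6*θ)/6 + θ*cos(6*θ)/18 - sin(6*θ)/108; evaluating from 0 to pi: ∫_{0}^{pi} (2*θ**3) sin(6*θ) dθ = (-pi**3/3 + pi/18) - (0) = -pi**3/3 + pi/18.
Hence b_6 = (2/pi)·(-pi**3/3 + pi/18) = 1/9 - 2*pi**2/3.

1/9 - 2*pi**2/3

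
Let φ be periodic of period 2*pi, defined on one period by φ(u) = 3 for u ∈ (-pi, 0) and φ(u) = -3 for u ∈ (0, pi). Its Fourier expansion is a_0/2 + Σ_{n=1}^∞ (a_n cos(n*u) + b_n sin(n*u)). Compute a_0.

0

a_0 = 1/pi ∫_{-pi}^{pi} φ(u) du = 1/pi · (0) = 0.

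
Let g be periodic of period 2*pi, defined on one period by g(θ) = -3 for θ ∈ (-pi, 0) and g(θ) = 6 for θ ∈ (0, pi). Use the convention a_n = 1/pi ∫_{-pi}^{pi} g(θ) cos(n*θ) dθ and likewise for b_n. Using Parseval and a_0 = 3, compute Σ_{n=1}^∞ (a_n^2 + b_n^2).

81/2

Parseval: a_0^2/2 + Σ_{n≥1} (a_n^2+b_n^2) = 1/pi ∫_{-pi}^{pi} g(θ)^2 dθ = 45.
Subtract a_0^2/2 = 9/2: Σ (a_n^2+b_n^2) = 81/2.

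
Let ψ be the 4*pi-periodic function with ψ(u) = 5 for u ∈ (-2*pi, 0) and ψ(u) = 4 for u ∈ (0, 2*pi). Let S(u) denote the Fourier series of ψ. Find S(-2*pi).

9/2

At u = -2*pi the one-sided limits are ψ(-2*pi^-) = 4 and ψ(-2*pi^+) = 5.
By Dirichlet's theorem the series converges to their average, [(4) + (5)]/2 = 9/2.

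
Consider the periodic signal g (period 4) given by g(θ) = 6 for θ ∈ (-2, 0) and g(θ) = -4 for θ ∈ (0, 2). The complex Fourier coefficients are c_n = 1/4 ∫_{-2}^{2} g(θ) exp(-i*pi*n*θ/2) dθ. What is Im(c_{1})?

Since g is real-valued, Im(c_{1}) = -1/4 ∫_{-2}^{2} g(θ) sin(pi*θ/2) dθ = -b_{1}/2.
Split the integral at the breakpoints.
Directly, an antiderivative of (6) sin(pi*θ/2) is -12*cos(pi*θ/2)/pi; evaluating from -2 to 0: ∫_{-2}^{0} (6) sin(pi*θ/2) dθ = (-12/pi) - (12/pi) = -24/pi.
Directly, an antiderivative of (-4) sin(pi*θ/2) is 8*cos(pi*θ/2)/pi; evaluating from 0 to 2: ∫_{0}^{2} (-4) sin(pi*θ/2) dθ = (-8/pi) - (8/pi) = -16/pi.
So ∫_{-2}^{2} g(θ) sin(pi*θ/2) dθ = -40/pi.
Hence Im(c_{1}) = (-1/4)·(-40/pi) = 10/pi.

10/pi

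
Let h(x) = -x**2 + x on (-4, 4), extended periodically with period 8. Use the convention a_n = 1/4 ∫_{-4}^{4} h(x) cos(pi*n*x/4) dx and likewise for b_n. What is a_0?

a_0 = 1/4 ∫_{-4}^{4} h(x) dx = 1/4 · (-128/3) = -32/3.

-32/3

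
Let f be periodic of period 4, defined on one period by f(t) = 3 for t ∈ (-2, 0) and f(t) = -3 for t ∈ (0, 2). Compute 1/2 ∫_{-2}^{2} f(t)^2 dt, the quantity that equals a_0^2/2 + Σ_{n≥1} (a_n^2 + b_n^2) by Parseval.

18

1/2 ∫_{-2}^{2} f(t)^2 dt = 1/2 · (36) = 18.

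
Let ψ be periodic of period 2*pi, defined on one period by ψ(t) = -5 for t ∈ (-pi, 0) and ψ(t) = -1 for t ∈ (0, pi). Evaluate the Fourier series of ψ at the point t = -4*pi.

t = -4*pi differs from t = 0 by -2 full period(s), and the series is 2*pi-periodic.
At t = 0 the one-sided limits are ψ(0^-) = -5 and ψ(0^+) = -1.
By Dirichlet's theorem the series converges to their average, [(-5) + (-1)]/2 = -3.

-3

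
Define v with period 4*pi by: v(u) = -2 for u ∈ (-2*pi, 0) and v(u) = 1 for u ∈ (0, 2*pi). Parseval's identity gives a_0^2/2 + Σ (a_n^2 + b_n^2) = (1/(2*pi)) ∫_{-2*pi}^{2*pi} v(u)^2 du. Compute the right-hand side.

(1/(2*pi)) ∫_{-2*pi}^{2*pi} v(u)^2 du = (1/(2*pi)) · (10*pi) = 5.

5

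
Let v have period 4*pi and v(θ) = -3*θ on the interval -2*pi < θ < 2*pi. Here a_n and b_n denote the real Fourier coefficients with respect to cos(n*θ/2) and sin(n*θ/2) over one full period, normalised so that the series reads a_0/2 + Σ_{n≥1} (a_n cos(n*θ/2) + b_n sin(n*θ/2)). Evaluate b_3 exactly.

-4

b_3 = (1/(2*pi)) ∫_{-2*pi}^{2*pi} v(θ) sin(3*θ/2) dθ.
v is odd and sin(3*θ/2) is odd, so the integrand is even and b_3 = 1/pi ∫_0^{2*pi} v(θ) sin(3*θ/2) dθ.
Integrating by parts (boundary term plus one more integral), an antiderivative of (-3*θ) sin(3*θ/2) is 2*θ*cos(3*θ/2) - 4*sin(3*θ/2)/3; evaluating from 0 to 2*pi: ∫_{0}^{2*pi} (-3*θ) sin(3*θ/2) dθ = (-4*pi) - (0) = -4*pi.
Hence b_3 = (1/pi)·(-4*pi) = -4.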